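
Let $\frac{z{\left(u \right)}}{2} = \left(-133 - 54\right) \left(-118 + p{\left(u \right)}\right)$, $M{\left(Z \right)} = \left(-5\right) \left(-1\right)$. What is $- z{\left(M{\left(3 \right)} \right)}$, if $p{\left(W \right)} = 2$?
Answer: $-43384$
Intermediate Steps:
$M{\left(Z \right)} = 5$
$z{\left(u \right)} = 43384$ ($z{\left(u \right)} = 2 \left(-133 - 54\right) \left(-118 + 2\right) = 2 \left(\left(-187\right) \left(-116\right)\right) = 2 \cdot 21692 = 43384$)
$- z{\left(M{\left(3 \right)} \right)} = \left(-1\right) 43384 = -43384$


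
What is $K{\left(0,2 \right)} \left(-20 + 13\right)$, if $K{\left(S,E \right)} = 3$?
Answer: $-21$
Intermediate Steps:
$K{\left(0,2 \right)} \left(-20 + 13\right) = 3 \left(-20 + 13\right) = 3 \left(-7\right) = -21$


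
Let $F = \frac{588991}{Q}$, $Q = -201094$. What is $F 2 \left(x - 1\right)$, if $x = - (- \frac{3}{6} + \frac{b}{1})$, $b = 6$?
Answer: $\frac{7656883}{201094} \approx 38.076$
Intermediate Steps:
$x = - \frac{11}{2}$ ($x = - (- \frac{3}{6} + \frac{6}{1}) = - (\left(-3\right) \frac{1}{6} + 6 \cdot 1) = - (- \frac{1}{2} + 6) = \left(-1\right) \frac{11}{2} = - \frac{11}{2} \approx -5.5$)
$F = - \frac{588991}{201094}$ ($F = \frac{588991}{-201094} = 588991 \left(- \frac{1}{201094}\right) = - \frac{588991}{201094} \approx -2.9289$)
$F 2 \left(x - 1\right) = - \frac{588991 \cdot 2 \left(- \frac{11}{2} - 1\right)}{201094} = - \frac{588991 \cdot 2 \left(- \frac{13}{2}\right)}{201094} = \left(- \frac{588991}{201094}\right) \left(-13\right) = \frac{7656883}{201094}$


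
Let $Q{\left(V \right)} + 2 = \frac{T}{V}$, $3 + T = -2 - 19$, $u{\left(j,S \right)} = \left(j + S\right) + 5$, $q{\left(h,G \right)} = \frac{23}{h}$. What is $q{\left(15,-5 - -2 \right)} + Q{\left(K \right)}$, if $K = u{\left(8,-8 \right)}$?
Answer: $- \frac{79}{15} \approx -5.2667$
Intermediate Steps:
$u{\left(j,S \right)} = 5 + S + j$ ($u{\left(j,S \right)} = \left(S + j\right) + 5 = 5 + S + j$)
$K = 5$ ($K = 5 - 8 + 8 = 5$)
$T = -24$ ($T = -3 - 21 = -24$)
$Q{\left(V \right)} = -2 - \frac{24}{V}$
$q{\left(15,-5 - -2 \right)} + Q{\left(K \right)} = \frac{23}{15} - \left(2 + \frac{24}{5}\right) = 23 \cdot \frac{1}{15} - \frac{34}{5} = \frac{23}{15} - \frac{34}{5} = - \frac{79}{15}$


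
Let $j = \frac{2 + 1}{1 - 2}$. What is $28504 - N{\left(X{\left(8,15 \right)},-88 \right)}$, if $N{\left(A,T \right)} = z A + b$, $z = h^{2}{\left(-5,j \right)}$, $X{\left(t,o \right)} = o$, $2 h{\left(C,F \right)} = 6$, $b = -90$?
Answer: $28459$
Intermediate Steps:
$j = -3$ ($j = \frac{3}{-1} = 3 \left(-1\right) = -3$)
$h{\left(C,F \right)} = 3$ ($h{\left(C,F \right)} = \frac{1}{2} \cdot 6 = 3$)
$z = 9$ ($z = 3^{2} = 9$)
$N{\left(A,T \right)} = -90 + 9 A$ ($N{\left(A,T \right)} = 9 A - 90 = -90 + 9 A$)
$28504 - N{\left(X{\left(8,15 \right)},-88 \right)} = 28504 - \left(-90 + 9 \cdot 15\right) = 28504 - \left(-90 + 135\right) = 28504 - 45 = 28459$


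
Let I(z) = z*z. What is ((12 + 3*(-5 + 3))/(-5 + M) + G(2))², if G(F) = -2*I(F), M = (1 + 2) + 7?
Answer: 1156/25 ≈ 46.240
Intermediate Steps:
I(z) = z²
M = 10 (M = 3 + 7 = 10)
G(F) = -2*F²
((12 + 3*(-5 + 3))/(-5 + M) + G(2))² = ((12 + 3*(-5 + 3))/(-5 + 10) - 2*2²)² = ((12 + 3*(-2))/5 - 2*4)² = ((12 - 6)*(⅕) - 8)² = (6*(⅕) - 8)² = (6/5 - 8)² = (-34/5)² = 1156/25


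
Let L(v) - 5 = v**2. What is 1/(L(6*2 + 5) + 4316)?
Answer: 1/4610 ≈ 0.00021692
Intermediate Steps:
L(v) = 5 + v**2
1/(L(6*2 + 5) + 4316) = 1/((5 + (6*2 + 5)**2) + 4316) = 1/((5 + (12 + 5)**2) + 4316) = 1/((5 + 17**2) + 4316) = 1/((5 + 289) + 4316) = 1/(294 + 4316) = 1/4610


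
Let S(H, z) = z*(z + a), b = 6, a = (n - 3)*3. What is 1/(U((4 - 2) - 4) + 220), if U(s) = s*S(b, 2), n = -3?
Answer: 1/284 ≈ 0.0035211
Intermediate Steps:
a = -18 (a = (-3 - 3)*3 = -6*3 = -18)
S(H, z) = z*(-18 + z) (S(H, z) = z*(z - 18) = z*(-18 + z))
U(s) = -32*s (U(s) = s*(2*(-18 + 2)) = s*(2*(-16)) = s*(-32) = -32*s)
1/(U((4 - 2) - 4) + 220) = 1/(-32*((4 - 2) - 4) + 220) = 1/(-32*(2 - 4) + 220) = 1/(-32*(-2) + 220) = 1/(64 + 220) = 1/284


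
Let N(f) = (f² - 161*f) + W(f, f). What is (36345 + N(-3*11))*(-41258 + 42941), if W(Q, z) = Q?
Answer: 71887662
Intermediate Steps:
N(f) = f² - 160*f (N(f) = (f² - 161*f) + f = f² - 160*f)
(36345 + N(-3*11))*(-41258 + 42941) = (36345 + (-3*11)*(-160 - 3*11))*(-41258 + 42941) = (36345 - 33*(-160 - 33))*1683 = (36345 - 33*(-193))*1683 = (36345 + 6369)*1683 = 42714*1683 = 71887662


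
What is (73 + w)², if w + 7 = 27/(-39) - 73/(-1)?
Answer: 3232804/169 ≈ 19129.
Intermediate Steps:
w = 849/13 (w = -7 + (27/(-39) - 73/(-1)) = -7 + (27*(-1/39) - 73*(-1)) = -7 + (-9/13 + 73) = -7 + 940/13 = 849/13 ≈ 65.308)
(73 + w)² = (73 + 849/13)² = (1798/13)² = 3232804/169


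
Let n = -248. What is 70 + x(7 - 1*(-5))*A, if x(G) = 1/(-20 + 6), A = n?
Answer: 614/7 ≈ 87.714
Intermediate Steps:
A = -248
x(G) = -1/14 (x(G) = 1/(-14) = -1/14)
70 + x(7 - 1*(-5))*A = 70 - 1/14*(-248) = 70 + 124/7 = 614/7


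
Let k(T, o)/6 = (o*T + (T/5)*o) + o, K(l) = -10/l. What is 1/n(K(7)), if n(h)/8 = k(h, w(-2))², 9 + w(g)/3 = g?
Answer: 49/7840800 ≈ 6.2494e-6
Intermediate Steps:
w(g) = -27 + 3*g
k(T, o) = 6*o + 36*T*o/5 (k(T, o) = 6*((o*T + (T/5)*o) + o) = 6*((T*o + (T*(⅕))*o) + o) = 6*((T*o + (T/5)*o) + o) = 6*((T*o + T*o/5) + o) = 6*(6*T*o/5 + o) = 6*(o + 6*T*o/5) = 6*o + 36*T*o/5)
n(h) = 8*(-198 - 1188*h/5)² (n(h) = 8*(6*(-27 + 3*(-2))*(5 + 6*h)/5)² = 8*(6*(-27 - 6)*(5 + 6*h)/5)² = 8*((6/5)*(-33)*(5 + 6*h))² = 8*(-198 - 1188*h/5)²)
1/n(K(7)) = 1/(313632*(5 + 6*(-10/7))²/25) = 1/(313632*(5 - 60/7)²/25) = 1/(313632*(-25/7)²/25) = 1/((313632/25)*(625/49)) = 1/(7840800/49) = 49/7840800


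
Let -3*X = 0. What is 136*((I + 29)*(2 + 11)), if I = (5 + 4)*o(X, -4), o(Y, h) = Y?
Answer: 51272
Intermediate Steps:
X = 0 (X = -1/3*0 = 0)
I = 0 (I = (5 + 4)*0 = 9*0 = 0)
136*((I + 29)*(2 + 11)) = 136*((0 + 29)*(2 + 11)) = 136*(29*13) = 136*377 = 51272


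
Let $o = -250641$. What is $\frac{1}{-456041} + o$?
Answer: $- \frac{114302572282}{456041} \approx -2.5064 \cdot 10^{5}$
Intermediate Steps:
$\frac{1}{-456041} + o = \frac{1}{-456041} - 250641 = - \frac{1}{456041} - 250641 = - \frac{114302572282}{456041}$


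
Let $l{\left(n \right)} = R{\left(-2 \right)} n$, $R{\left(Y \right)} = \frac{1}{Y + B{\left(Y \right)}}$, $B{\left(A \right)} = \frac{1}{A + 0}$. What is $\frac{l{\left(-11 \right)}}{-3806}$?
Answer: $- \frac{1}{865} \approx -0.0011561$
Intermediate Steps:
$B{\left(A \right)} = \frac{1}{A}$
$R{\left(Y \right)} = \frac{1}{Y + \frac{1}{Y}}$
$l{\left(n \right)} = - \frac{2 n}{5}$ ($l{\left(n \right)} = - \frac{2}{1 + \left(-2\right)^{2}} n = - \frac{2}{1 + 4} n = - \frac{2}{5} n = \left(-2\right) \frac{1}{5} n = - \frac{2 n}{5}$)
$\frac{l{\left(-11 \right)}}{-3806} = \frac{\left(- \frac{2}{5}\right) \left(-11\right)}{-3806} = \frac{22}{5} \left(- \frac{1}{3806}\right) = - \frac{1}{865}$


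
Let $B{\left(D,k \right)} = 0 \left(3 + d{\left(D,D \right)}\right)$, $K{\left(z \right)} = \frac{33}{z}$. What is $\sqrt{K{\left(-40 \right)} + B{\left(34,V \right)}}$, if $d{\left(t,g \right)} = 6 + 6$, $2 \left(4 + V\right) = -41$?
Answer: $\frac{i \sqrt{330}}{20} \approx 0.90829 i$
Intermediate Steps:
$V = - \frac{49}{2}$ ($V = -4 + \frac{1}{2} \left(-41\right) = -4 - \frac{41}{2} = - \frac{49}{2} \approx -24.5$)
$d{\left(t,g \right)} = 12$
$B{\left(D,k \right)} = 0$ ($B{\left(D,k \right)} = 0 \left(3 + 12\right) = 0 \cdot 15 = 0$)
$\sqrt{K{\left(-40 \right)} + B{\left(34,V \right)}} = \sqrt{\frac{33}{-40} + 0} = \sqrt{33 \left(- \frac{1}{40}\right) + 0} = \sqrt{- \frac{33}{40} + 0} = \sqrt{- \frac{33}{40}} = \frac{i \sqrt{330}}{20}$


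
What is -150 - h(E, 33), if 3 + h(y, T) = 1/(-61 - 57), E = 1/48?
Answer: -17345/118 ≈ -146.99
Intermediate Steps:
E = 1/48 ≈ 0.020833
h(y, T) = -355/118 (h(y, T) = -3 + 1/(-61 - 57) = -3 + 1/(-118) = -3 - 1/118 = -355/118)
-150 - h(E, 33) = -150 - 1*(-355/118) = -150 + 355/118 = -17345/118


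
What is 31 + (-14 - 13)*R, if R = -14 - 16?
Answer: 841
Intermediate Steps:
R = -30
31 + (-14 - 13)*R = 31 + (-14 - 13)*(-30) = 31 - 27*(-30) = 31 + 810 = 841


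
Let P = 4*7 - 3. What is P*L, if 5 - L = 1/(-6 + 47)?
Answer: 5100/41 ≈ 124.39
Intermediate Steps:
L = 204/41 (L = 5 - 1/(-6 + 47) = 5 - 1/41 = 204/41 ≈ 4.9756)
P = 25 (P = 28 - 3 = 25)
P*L = 25*(204/41) = 5100/41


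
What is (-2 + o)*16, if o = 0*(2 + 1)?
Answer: -32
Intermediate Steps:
o = 0 (o = 0*3 = 0)
(-2 + o)*16 = (-2 + 0)*16 = -2*16 = -32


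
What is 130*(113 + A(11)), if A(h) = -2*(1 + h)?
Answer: 11570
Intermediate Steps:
A(h) = -2 - 2*h
130*(113 + A(11)) = 130*(113 + (-2 - 2*11)) = 130*(113 + (-2 - 22)) = 130*(113 - 24) = 130*89 = 11570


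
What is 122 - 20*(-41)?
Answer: 942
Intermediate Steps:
122 - 20*(-41) = 122 + 820 = 942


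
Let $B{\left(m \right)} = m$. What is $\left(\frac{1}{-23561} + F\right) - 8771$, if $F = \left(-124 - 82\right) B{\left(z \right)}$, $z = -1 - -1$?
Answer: $- \frac{206653532}{23561} \approx -8771.0$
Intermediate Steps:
$z = 0$ ($z = -1 + 1 = 0$)
$F = 0$ ($F = \left(-124 - 82\right) 0 = \left(-206\right) 0 = 0$)
$\left(\frac{1}{-23561} + F\right) - 8771 = \left(\frac{1}{-23561} + 0\right) - 8771 = \left(- \frac{1}{23561} + 0\right) - 8771 = - \frac{1}{23561} - 8771 = - \frac{206653532}{23561}$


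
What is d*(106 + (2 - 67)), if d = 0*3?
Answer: 0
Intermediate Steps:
d = 0
d*(106 + (2 - 67)) = 0*(106 + (2 - 67)) = 0*(106 - 65) = 0*41 = 0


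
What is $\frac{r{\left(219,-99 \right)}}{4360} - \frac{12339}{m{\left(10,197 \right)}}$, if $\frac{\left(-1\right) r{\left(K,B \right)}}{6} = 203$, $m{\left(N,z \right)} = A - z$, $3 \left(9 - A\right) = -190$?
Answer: $\frac{40234647}{407660} \approx 98.697$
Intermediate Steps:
$A = \frac{217}{3}$ ($A = 9 - - \frac{190}{3} = 9 + \frac{190}{3} = \frac{217}{3} \approx 72.333$)
$m{\left(N,z \right)} = \frac{217}{3} - z$
$r{\left(K,B \right)} = -1218$ ($r{\left(K,B \right)} = \left(-6\right) 203 = -1218$)
$\frac{r{\left(219,-99 \right)}}{4360} - \frac{12339}{m{\left(10,197 \right)}} = - \frac{1218}{4360} - \frac{12339}{\frac{217}{3} - 197} = \left(-1218\right) \frac{1}{4360} - \frac{12339}{\frac{217}{3} - 197} = - \frac{609}{2180} - \frac{12339}{- \frac{374}{3}} = - \frac{609}{2180} - - \frac{37017}{374} = - \frac{609}{2180} + \frac{37017}{374} = \frac{40234647}{407660}$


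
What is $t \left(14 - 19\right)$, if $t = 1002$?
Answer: $-5010$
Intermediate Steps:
$t \left(14 - 19\right) = 1002 \left(14 - 19\right) = 1002 \left(-5\right) = -5010$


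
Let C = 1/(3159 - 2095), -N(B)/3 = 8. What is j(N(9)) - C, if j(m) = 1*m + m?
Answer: -51073/1064 ≈ -48.001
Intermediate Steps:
N(B) = -24 (N(B) = -3*8 = -24)
j(m) = 2*m (j(m) = m + m = 2*m)
C = 1/1064 ≈ 0.00093985
j(N(9)) - C = 2*(-24) - 1*1/1064 = -48 - 1/1064 = -51073/1064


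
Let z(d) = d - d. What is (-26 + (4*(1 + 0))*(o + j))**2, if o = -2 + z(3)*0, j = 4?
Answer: 324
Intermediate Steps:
z(d) = 0
o = -2 (o = -2 + 0*0 = -2 + 0 = -2)
(-26 + (4*(1 + 0))*(o + j))**2 = (-26 + (4*(1 + 0))*(-2 + 4))**2 = (-26 + (4*1)*2)**2 = (-26 + 4*2)**2 = (-26 + 8)**2 = (-18)**2 = 324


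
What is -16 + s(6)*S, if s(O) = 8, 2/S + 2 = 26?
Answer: -46/3 ≈ -15.333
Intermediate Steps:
S = 1/12 (S = 2/(-2 + 26) = 2/24 = 2*(1/24) = 1/12 ≈ 0.083333)
-16 + s(6)*S = -16 + 8*(1/12) = -16 + 2/3 = -46/3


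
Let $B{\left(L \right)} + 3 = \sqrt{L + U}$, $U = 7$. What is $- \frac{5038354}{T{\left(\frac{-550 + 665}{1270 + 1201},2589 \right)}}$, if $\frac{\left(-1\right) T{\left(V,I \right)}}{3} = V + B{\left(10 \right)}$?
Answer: $\frac{90858441412732}{151615479} + \frac{30763388425714 \sqrt{17}}{151615479} \approx 1.4359 \cdot 10^{6}$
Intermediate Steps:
$B{\left(L \right)} = -3 + \sqrt{7 + L}$ ($B{\left(L \right)} = -3 + \sqrt{L + 7} = -3 + \sqrt{7 + L}$)
$T{\left(V,I \right)} = 9 - 3 V - 3 \sqrt{17}$ ($T{\left(V,I \right)} = - 3 \left(V - \left(3 - \sqrt{7 + 10}\right)\right) = - 3 \left(V - \left(3 - \sqrt{17}\right)\right) = - 3 \left(-3 + V + \sqrt{17}\right) = 9 - 3 V - 3 \sqrt{17}$)
$- \frac{5038354}{T{\left(\frac{-550 + 665}{1270 + 1201},2589 \right)}} = - \frac{5038354}{9 - 3 \frac{-550 + 665}{1270 + 1201} - 3 \sqrt{17}} = - \frac{5038354}{9 - 3 \cdot \frac{115}{2471} - 3 \sqrt{17}} = - \frac{5038354}{9 - 3 \cdot 115 \cdot \frac{1}{2471} - 3 \sqrt{17}} = - \frac{5038354}{9 - \frac{345}{2471} - 3 \sqrt{17}} = - \frac{5038354}{\frac{21894}{2471} - 3 \sqrt{17}}$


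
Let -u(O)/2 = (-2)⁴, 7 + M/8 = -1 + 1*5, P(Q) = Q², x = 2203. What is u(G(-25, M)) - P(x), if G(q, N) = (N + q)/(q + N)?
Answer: -4853241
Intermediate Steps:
M = -24 (M = -56 + 8*(-1 + 1*5) = -56 + 8*(-1 + 5) = -56 + 8*4 = -56 + 32 = -24)
G(q, N) = 1 (G(q, N) = (N + q)/(N + q) = 1)
u(O) = -32 (u(O) = -2*(-2)⁴ = -2*16 = -32)
u(G(-25, M)) - P(x) = -32 - 1*2203² = -32 - 1*4853209 = -32 - 4853209 = -4853241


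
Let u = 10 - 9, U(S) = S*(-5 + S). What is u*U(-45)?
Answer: 2250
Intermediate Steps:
u = 1
u*U(-45) = 1*(-45*(-5 - 45)) = 1*(-45*(-50)) = 1*2250 = 2250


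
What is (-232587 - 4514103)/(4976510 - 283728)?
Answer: -2373345/2346391 ≈ -1.0115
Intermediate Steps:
(-232587 - 4514103)/(4976510 - 283728) = -4746690/4692782 = -4746690*1/4692782 = -2373345/2346391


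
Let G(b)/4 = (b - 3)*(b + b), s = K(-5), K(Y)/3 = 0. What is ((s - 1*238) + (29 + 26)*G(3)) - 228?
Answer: -466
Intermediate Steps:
K(Y) = 0 (K(Y) = 3*0 = 0)
s = 0
G(b) = 8*b*(-3 + b) (G(b) = 4*((b - 3)*(b + b)) = 4*((-3 + b)*(2*b)) = 4*(2*b*(-3 + b)) = 8*b*(-3 + b))
((s - 1*238) + (29 + 26)*G(3)) - 228 = ((0 - 1*238) + (29 + 26)*(8*3*(-3 + 3))) - 228 = ((0 - 238) + 55*(8*3*0)) - 228 = (-238 + 55*0) - 228 = (-238 + 0) - 228 = -238 - 228 = -466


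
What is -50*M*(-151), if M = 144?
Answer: 1087200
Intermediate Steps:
-50*M*(-151) = -50*144*(-151) = -7200*(-151) = 1087200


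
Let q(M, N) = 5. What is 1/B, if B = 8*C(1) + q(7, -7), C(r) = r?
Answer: 1/13 ≈ 0.076923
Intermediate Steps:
B = 13 (B = 8*1 + 5 = 8 + 5 = 13)
1/B = 1/13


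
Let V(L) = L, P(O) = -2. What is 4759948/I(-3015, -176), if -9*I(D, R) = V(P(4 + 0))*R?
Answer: -10709883/88 ≈ -1.2170e+5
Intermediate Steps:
I(D, R) = 2*R/9 (I(D, R) = -(-2)*R/9 = 2*R/9)
4759948/I(-3015, -176) = 4759948/(((2/9)*(-176))) = 4759948/(-352/9) = 4759948*(-9/352) = -10709883/88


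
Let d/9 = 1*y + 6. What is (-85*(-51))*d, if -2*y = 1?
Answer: 429165/2 ≈ 2.1458e+5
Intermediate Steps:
y = -½ (y = -½*1 = -½ ≈ -0.50000)
d = 99/2 (d = 9*(1*(-½) + 6) = 9*(-½ + 6) = 9*(11/2) = 99/2 ≈ 49.500)
(-85*(-51))*d = -85*(-51)*(99/2) = 4335*(99/2) = 429165/2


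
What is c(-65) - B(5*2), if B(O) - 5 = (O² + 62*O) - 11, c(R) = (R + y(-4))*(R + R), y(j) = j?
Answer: 8256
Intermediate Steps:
c(R) = 2*R*(-4 + R) (c(R) = (R - 4)*(R + R) = (-4 + R)*(2*R) = 2*R*(-4 + R))
B(O) = -6 + O² + 62*O (B(O) = 5 + ((O² + 62*O) - 11) = 5 + (-11 + O² + 62*O) = -6 + O² + 62*O)
c(-65) - B(5*2) = 2*(-65)*(-4 - 65) - (-6 + (5*2)² + 62*(5*2)) = 2*(-65)*(-69) - (-6 + 10² + 62*10) = 8970 - (-6 + 100 + 620) = 8970 - 1*714 = 8970 - 714 = 8256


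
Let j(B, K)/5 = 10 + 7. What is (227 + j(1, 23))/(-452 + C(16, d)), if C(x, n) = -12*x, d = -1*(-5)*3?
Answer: -78/161 ≈ -0.48447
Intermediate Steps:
d = 15 (d = 5*3 = 15)
j(B, K) = 85 (j(B, K) = 5*(10 + 7) = 5*17 = 85)
(227 + j(1, 23))/(-452 + C(16, d)) = (227 + 85)/(-452 - 12*16) = 312/(-452 - 192) = 312/(-644) = 312*(-1/644) = -78/161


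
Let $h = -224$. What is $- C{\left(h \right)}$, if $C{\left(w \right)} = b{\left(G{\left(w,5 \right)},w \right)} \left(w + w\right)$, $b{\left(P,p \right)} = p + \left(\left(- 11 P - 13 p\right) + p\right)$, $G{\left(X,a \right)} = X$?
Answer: $2207744$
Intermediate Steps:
$b{\left(P,p \right)} = - 11 P - 11 p$ ($b{\left(P,p \right)} = p + \left(\left(- 13 p - 11 P\right) + p\right) = p - \left(11 P + 12 p\right) = - 11 P - 11 p$)
$C{\left(w \right)} = - 44 w^{2}$ ($C{\left(w \right)} = \left(- 11 w - 11 w\right) \left(w + w\right) = - 22 w 2 w = - 44 w^{2}$)
$- C{\left(h \right)} = - \left(-44\right) \left(-224\right)^{2} = - \left(-44\right) 50176 = \left(-1\right) \left(-2207744\right) = 2207744$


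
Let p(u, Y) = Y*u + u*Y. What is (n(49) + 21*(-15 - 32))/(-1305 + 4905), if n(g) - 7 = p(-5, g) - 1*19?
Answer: -1489/3600 ≈ -0.41361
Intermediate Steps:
p(u, Y) = 2*Y*u (p(u, Y) = Y*u + Y*u = 2*Y*u)
n(g) = -12 - 10*g (n(g) = 7 + (2*g*(-5) - 1*19) = 7 + (-10*g - 19) = 7 + (-19 - 10*g) = -12 - 10*g)
(n(49) + 21*(-15 - 32))/(-1305 + 4905) = ((-12 - 10*49) + 21*(-15 - 32))/(-1305 + 4905) = ((-12 - 490) + 21*(-47))/3600 = (-502 - 987)*(1/3600) = -1489*1/3600 = -1489/3600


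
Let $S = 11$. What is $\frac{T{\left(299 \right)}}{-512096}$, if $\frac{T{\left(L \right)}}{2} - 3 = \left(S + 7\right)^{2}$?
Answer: $- \frac{327}{256048} \approx -0.0012771$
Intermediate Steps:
$T{\left(L \right)} = 654$ ($T{\left(L \right)} = 6 + 2 \left(11 + 7\right)^{2} = 6 + 2 \cdot 18^{2} = 6 + 2 \cdot 324 = 6 + 648 = 654$)
$\frac{T{\left(299 \right)}}{-512096} = \frac{654}{-512096} = 654 \left(- \frac{1}{512096}\right) = - \frac{327}{256048}$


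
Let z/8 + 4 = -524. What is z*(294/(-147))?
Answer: 8448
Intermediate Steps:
z = -4224 (z = -32 + 8*(-524) = -32 - 4192 = -4224)
z*(294/(-147)) = -1241856/(-147) = -1241856*(-1)/147 = -4224*(-2) = 8448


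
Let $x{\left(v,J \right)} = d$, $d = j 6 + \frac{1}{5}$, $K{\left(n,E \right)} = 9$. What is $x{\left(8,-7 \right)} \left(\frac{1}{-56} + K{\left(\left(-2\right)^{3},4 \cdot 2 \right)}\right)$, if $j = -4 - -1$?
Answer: $- \frac{44767}{280} \approx -159.88$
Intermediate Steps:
$j = -3$ ($j = -4 + 1 = -3$)
$d = - \frac{89}{5}$ ($d = \left(-3\right) 6 + \frac{1}{5} = -18 + \frac{1}{5} = - \frac{89}{5} \approx -17.8$)
$x{\left(v,J \right)} = - \frac{89}{5}$
$x{\left(8,-7 \right)} \left(\frac{1}{-56} + K{\left(\left(-2\right)^{3},4 \cdot 2 \right)}\right) = - \frac{89 \left(\frac{1}{-56} + 9\right)}{5} = - \frac{89 \left(- \frac{1}{56} + 9\right)}{5} = \left(- \frac{89}{5}\right) \frac{503}{56} = - \frac{44767}{280}$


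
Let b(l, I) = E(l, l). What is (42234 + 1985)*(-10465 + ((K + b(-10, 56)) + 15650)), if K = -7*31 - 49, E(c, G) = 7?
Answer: 217822794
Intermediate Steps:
K = -266 (K = -217 - 49 = -266)
b(l, I) = 7
(42234 + 1985)*(-10465 + ((K + b(-10, 56)) + 15650)) = (42234 + 1985)*(-10465 + ((-266 + 7) + 15650)) = 44219*(-10465 + (-259 + 15650)) = 44219*(-10465 + 15391) = 44219*4926 = 217822794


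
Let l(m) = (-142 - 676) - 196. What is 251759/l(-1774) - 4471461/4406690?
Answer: -278489482291/1117095915 ≈ -249.30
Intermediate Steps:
l(m) = -1014 (l(m) = -818 - 196 = -1014)
251759/l(-1774) - 4471461/4406690 = 251759/(-1014) - 4471461/4406690 = 251759*(-1/1014) - 4471461*1/4406690 = -251759/1014 - 4471461/4406690 = -278489482291/1117095915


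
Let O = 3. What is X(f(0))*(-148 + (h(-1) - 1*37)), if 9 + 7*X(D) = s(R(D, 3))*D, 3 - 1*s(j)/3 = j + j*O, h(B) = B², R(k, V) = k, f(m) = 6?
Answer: 71208/7 ≈ 10173.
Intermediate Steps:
s(j) = 9 - 12*j (s(j) = 9 - 3*(j + j*3) = 9 - 3*(j + 3*j) = 9 - 12*j)
X(D) = -9/7 + D*(9 - 12*D)/7 (X(D) = -9/7 + ((9 - 12*D)*D)/7 = -9/7 + (D*(9 - 12*D))/7 = -9/7 + D*(9 - 12*D)/7)
X(f(0))*(-148 + (h(-1) - 1*37)) = (-9/7 - 12/7*6² + (9/7)*6)*(-148 + ((-1)² - 1*37)) = (-9/7 - 12/7*36 + 54/7)*(-148 + (1 - 37)) = (-9/7 - 432/7 + 54/7)*(-148 - 36) = -387/7*(-184) = 71208/7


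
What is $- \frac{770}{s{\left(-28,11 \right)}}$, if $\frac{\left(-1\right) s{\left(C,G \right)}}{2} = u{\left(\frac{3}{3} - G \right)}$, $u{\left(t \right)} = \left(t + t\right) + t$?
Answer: $- \frac{77}{6} \approx -12.833$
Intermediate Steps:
$u{\left(t \right)} = 3 t$ ($u{\left(t \right)} = 2 t + t = 3 t$)
$s{\left(C,G \right)} = -6 + 6 G$ ($s{\left(C,G \right)} = - 2 \cdot 3 \left(\frac{3}{3} - G\right) = - 2 \cdot 3 \left(3 \cdot \frac{1}{3} - G\right) = - 2 \cdot 3 \left(1 - G\right) = - 2 \left(3 - 3 G\right) = -6 + 6 G$)
$- \frac{770}{s{\left(-28,11 \right)}} = - \frac{770}{-6 + 6 \cdot 11} = - \frac{770}{-6 + 66} = - \frac{770}{60} = \left(-770\right) \frac{1}{60} = - \frac{77}{6}$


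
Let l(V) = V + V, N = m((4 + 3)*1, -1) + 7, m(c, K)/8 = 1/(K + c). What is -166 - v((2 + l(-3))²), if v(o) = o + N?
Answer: -571/3 ≈ -190.33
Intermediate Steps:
m(c, K) = 8/(K + c)
N = 25/3 (N = 8/(-1 + (4 + 3)*1) + 7 = 8/(-1 + 7*1) + 7 = 8/(-1 + 7) + 7 = 8/6 + 7 = 8*(⅙) + 7 = 4/3 + 7 = 25/3 ≈ 8.3333)
l(V) = 2*V
v(o) = 25/3 + o (v(o) = o + 25/3 = 25/3 + o)
-166 - v((2 + l(-3))²) = -166 - (25/3 + (2 + 2*(-3))²) = -166 - (25/3 + (2 - 6)²) = -166 - (25/3 + (-4)²) = -166 - (25/3 + 16) = -166 - 1*73/3 = -166 - 73/3 = -571/3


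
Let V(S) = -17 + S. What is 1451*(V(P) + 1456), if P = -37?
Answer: 2034302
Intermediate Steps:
1451*(V(P) + 1456) = 1451*((-17 - 37) + 1456) = 1451*(-54 + 1456) = 1451*1402 = 2034302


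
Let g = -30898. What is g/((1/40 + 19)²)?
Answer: -49436800/579121 ≈ -85.365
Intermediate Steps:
g/((1/40 + 19)²) = -30898/(1/40 + 19)² = -30898/((761/40)²) = -30898/579121/1600 = -30898*1600/579121 = -49436800/579121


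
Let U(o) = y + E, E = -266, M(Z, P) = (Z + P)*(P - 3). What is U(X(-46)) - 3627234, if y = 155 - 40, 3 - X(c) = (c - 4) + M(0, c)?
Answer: -3627385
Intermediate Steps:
M(Z, P) = (-3 + P)*(P + Z) (M(Z, P) = (P + Z)*(-3 + P) = (-3 + P)*(P + Z))
X(c) = 7 - c**2 + 2*c (X(c) = 3 - ((c - 4) + (c**2 - 3*c - 3*0 + c*0)) = 3 - ((-4 + c) + (c**2 - 3*c + 0 + 0)) = 3 - ((-4 + c) + (c**2 - 3*c)) = 3 - (-4 + c**2 - 2*c) = 3 + (4 - c**2 + 2*c) = 7 - c**2 + 2*c)
y = 115
U(o) = -151 (U(o) = 115 - 266 = -151)
U(X(-46)) - 3627234 = -151 - 3627234 = -3627385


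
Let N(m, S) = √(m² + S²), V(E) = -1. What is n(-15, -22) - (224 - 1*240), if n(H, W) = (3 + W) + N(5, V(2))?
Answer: -3 + √26 ≈ 2.0990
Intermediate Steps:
N(m, S) = √(S² + m²)
n(H, W) = 3 + W + √26 (n(H, W) = (3 + W) + √((-1)² + 5²) = (3 + W) + √(1 + 25) = (3 + W) + √26 = 3 + W + √26)
n(-15, -22) - (224 - 1*240) = (3 - 22 + √26) - (224 - 1*240) = (-19 + √26) - (224 - 240) = (-19 + √26) - 1*(-16) = (-19 + √26) + 16 = -3 + √26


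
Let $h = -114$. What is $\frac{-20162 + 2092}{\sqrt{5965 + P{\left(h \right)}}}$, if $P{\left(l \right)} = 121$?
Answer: $- \frac{9035 \sqrt{6086}}{3043} \approx -231.63$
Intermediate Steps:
$\frac{-20162 + 2092}{\sqrt{5965 + P{\left(h \right)}}} = \frac{-20162 + 2092}{\sqrt{5965 + 121}} = - \frac{18070}{\sqrt{6086}} = - 18070 \frac{\sqrt{6086}}{6086} = - \frac{9035 \sqrt{6086}}{3043}$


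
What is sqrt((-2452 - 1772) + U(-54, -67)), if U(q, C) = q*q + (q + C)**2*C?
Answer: I*sqrt(982255) ≈ 991.09*I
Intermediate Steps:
U(q, C) = q**2 + C*(C + q)**2 (U(q, C) = q**2 + (C + q)**2*C = q**2 + C*(C + q)**2)
sqrt((-2452 - 1772) + U(-54, -67)) = sqrt((-2452 - 1772) + ((-54)**2 - 67*(-67 - 54)**2)) = sqrt(-4224 + (2916 - 67*(-121)**2)) = sqrt(-4224 + (2916 - 67*14641)) = sqrt(-4224 + (2916 - 980947)) = sqrt(-4224 - 978031) = sqrt(-982255) = I*sqrt(982255)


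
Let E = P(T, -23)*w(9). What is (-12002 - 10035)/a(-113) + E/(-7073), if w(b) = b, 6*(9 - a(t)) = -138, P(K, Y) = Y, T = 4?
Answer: -155861077/226336 ≈ -688.63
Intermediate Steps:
a(t) = 32 (a(t) = 9 - ⅙*(-138) = 9 + 23 = 32)
E = -207 (E = -23*9 = -207)
(-12002 - 10035)/a(-113) + E/(-7073) = (-12002 - 10035)/32 - 207/(-7073) = -22037*1/32 - 207*(-1/7073) = -22037/32 + 207/7073 = -155861077/226336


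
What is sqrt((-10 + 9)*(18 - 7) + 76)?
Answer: sqrt(65) ≈ 8.0623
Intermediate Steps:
sqrt((-10 + 9)*(18 - 7) + 76) = sqrt(-1*11 + 76) = sqrt(-11 + 76) = sqrt(65)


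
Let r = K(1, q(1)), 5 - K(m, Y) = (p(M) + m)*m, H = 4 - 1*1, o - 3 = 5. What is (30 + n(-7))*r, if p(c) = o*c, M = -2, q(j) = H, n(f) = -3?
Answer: 540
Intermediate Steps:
o = 8 (o = 3 + 5 = 8)
H = 3 (H = 4 - 1 = 3)
q(j) = 3
p(c) = 8*c
K(m, Y) = 5 - m*(-16 + m) (K(m, Y) = 5 - (8*(-2) + m)*m = 5 - (-16 + m)*m = 5 - m*(-16 + m))
r = 20 (r = 5 - 1*1**2 + 16*1 = 5 - 1*1 + 16 = 5 - 1 + 16 = 20)
(30 + n(-7))*r = (30 - 3)*20 = 27*20 = 540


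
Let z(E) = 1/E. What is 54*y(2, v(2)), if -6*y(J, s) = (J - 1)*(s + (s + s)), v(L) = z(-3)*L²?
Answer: 36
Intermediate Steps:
v(L) = -L²/3 (v(L) = L²/(-3) = -L²/3)
y(J, s) = -s*(-1 + J)/2 (y(J, s) = -(J - 1)*(s + (s + s))/6 = -(-1 + J)*(s + 2*s)/6 = -(-1 + J)*3*s/6 = -s*(-1 + J)/2)
54*y(2, v(2)) = 54*((-⅓*2²)*(1 - 1*2)/2) = 54*((-⅓*4)*(1 - 2)/2) = 54*((½)*(-4/3)*(-1)) = 54*(⅔) = 36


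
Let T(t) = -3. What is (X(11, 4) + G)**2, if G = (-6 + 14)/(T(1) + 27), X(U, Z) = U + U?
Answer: 4489/9 ≈ 498.78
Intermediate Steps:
X(U, Z) = 2*U
G = 1/3 (G = (-6 + 14)/(-3 + 27) = 8/24 = 8*(1/24) = 1/3 ≈ 0.33333)
(X(11, 4) + G)**2 = (2*11 + 1/3)**2 = (22 + 1/3)**2 = (67/3)**2 = 4489/9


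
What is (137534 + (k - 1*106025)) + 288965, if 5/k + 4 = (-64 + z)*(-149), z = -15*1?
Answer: 3771017563/11767 ≈ 3.2047e+5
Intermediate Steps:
z = -15
k = 5/11767 (k = 5/(-4 + (-64 - 15)*(-149)) = 5/(-4 - 79*(-149)) = 5/(-4 + 11771) = 5/11767 ≈ 0.00042492)
(137534 + (k - 1*106025)) + 288965 = (137534 + (5/11767 - 1*106025)) + 288965 = (137534 + (5/11767 - 106025)) + 288965 = (137534 - 1247596170/11767) + 288965 = 370766408/11767 + 288965 = 3771017563/11767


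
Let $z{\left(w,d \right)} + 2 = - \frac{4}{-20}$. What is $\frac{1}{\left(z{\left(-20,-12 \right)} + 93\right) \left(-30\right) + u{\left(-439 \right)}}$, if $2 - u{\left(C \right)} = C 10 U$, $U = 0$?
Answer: $- \frac{1}{2734} \approx -0.00036576$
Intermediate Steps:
$z{\left(w,d \right)} = - \frac{9}{5}$ ($z{\left(w,d \right)} = -2 - \frac{4}{-20} = -2 - - \frac{1}{5} = -2 + \frac{1}{5} = - \frac{9}{5}$)
$u{\left(C \right)} = 2$ ($u{\left(C \right)} = 2 - C 10 \cdot 0 = 2 - 10 C 0 = 2 - 0 = 2 + 0 = 2$)
$\frac{1}{\left(z{\left(-20,-12 \right)} + 93\right) \left(-30\right) + u{\left(-439 \right)}} = \frac{1}{\left(- \frac{9}{5} + 93\right) \left(-30\right) + 2} = \frac{1}{\frac{456}{5} \left(-30\right) + 2} = \frac{1}{-2736 + 2} = \frac{1}{-2734} = - \frac{1}{2734}$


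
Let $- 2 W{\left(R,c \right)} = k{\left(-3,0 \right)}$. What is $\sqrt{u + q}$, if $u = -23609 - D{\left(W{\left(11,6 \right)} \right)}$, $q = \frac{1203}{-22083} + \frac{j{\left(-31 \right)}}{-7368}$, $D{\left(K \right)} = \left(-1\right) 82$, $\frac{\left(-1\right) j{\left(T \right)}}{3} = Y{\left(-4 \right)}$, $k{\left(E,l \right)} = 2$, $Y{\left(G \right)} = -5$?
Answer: $\frac{3 i \sqrt{213597150805970958}}{9039308} \approx 153.39 i$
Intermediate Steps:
$j{\left(T \right)} = 15$ ($j{\left(T \right)} = \left(-3\right) \left(-5\right) = 15$)
$W{\left(R,c \right)} = -1$ ($W{\left(R,c \right)} = \left(- \frac{1}{2}\right) 2 = -1$)
$D{\left(K \right)} = -82$
$q = - \frac{1021661}{18078616}$ ($q = \frac{1203}{-22083} + \frac{15}{-7368} = 1203 \left(- \frac{1}{22083}\right) + 15 \left(- \frac{1}{7368}\right) = - \frac{401}{7361} - \frac{5}{2456} = - \frac{1021661}{18078616} \approx -0.056512$)
$u = -23527$ ($u = -23609 - -82 = -23609 + 82 = -23527$)
$\sqrt{u + q} = \sqrt{-23527 - \frac{1021661}{18078616}} = \sqrt{- \frac{425336620293}{18078616}} = \frac{3 i \sqrt{213597150805970958}}{9039308}$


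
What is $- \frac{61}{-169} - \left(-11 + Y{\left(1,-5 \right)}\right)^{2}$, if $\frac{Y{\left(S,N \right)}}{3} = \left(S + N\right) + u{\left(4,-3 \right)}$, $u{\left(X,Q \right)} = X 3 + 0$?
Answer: $- \frac{28500}{169} \approx -168.64$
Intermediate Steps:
$u{\left(X,Q \right)} = 3 X$ ($u{\left(X,Q \right)} = 3 X + 0 = 3 X$)
$Y{\left(S,N \right)} = 36 + 3 N + 3 S$ ($Y{\left(S,N \right)} = 3 \left(\left(S + N\right) + 3 \cdot 4\right) = 3 \left(\left(N + S\right) + 12\right) = 3 \left(12 + N + S\right) = 36 + 3 N + 3 S$)
$- \frac{61}{-169} - \left(-11 + Y{\left(1,-5 \right)}\right)^{2} = - \frac{61}{-169} - \left(-11 + \left(36 + 3 \left(-5\right) + 3 \cdot 1\right)\right)^{2} = \left(-61\right) \left(- \frac{1}{169}\right) - \left(-11 + \left(36 - 15 + 3\right)\right)^{2} = \frac{61}{169} - \left(-11 + 24\right)^{2} = \frac{61}{169} - 13^{2} = \frac{61}{169} - 169 = - \frac{28500}{169}$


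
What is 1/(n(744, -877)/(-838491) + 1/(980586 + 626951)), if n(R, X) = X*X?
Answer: -79288547451/72729558046 ≈ -1.0902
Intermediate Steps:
n(R, X) = X²
1/(n(744, -877)/(-838491) + 1/(980586 + 626951)) = 1/((-877)²/(-838491) + 1/(980586 + 626951)) = 1/(769129*(-1/838491) + 1/1607537) = 1/(-769129/838491 + 1/1607537) = 1/(-72729558046/79288547451) = -79288547451/72729558046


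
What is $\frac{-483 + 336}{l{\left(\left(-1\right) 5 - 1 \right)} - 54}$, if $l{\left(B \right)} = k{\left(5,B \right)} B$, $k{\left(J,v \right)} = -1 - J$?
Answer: $\frac{49}{6} \approx 8.1667$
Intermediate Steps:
$l{\left(B \right)} = - 6 B$ ($l{\left(B \right)} = \left(-1 - 5\right) B = - 6 B$)
$\frac{-483 + 336}{l{\left(\left(-1\right) 5 - 1 \right)} - 54} = \frac{-483 + 336}{- 6 \left(\left(-1\right) 5 - 1\right) - 54} = - \frac{147}{- 6 \left(-5 - 1\right) - 54} = - \frac{147}{\left(-6\right) \left(-6\right) - 54} = - \frac{147}{36 - 54} = - \frac{147}{-18} = \left(-147\right) \left(- \frac{1}{18}\right) = \frac{49}{6}$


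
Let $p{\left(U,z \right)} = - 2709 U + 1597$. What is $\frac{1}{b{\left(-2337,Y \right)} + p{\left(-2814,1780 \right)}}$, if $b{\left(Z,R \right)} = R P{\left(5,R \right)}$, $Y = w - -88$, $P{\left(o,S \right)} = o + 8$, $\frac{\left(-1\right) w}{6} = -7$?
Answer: $\frac{1}{7626413} \approx 1.3112 \cdot 10^{-7}$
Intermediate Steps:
$w = 42$ ($w = \left(-6\right) \left(-7\right) = 42$)
$P{\left(o,S \right)} = 8 + o$
$Y = 130$ ($Y = 42 - -88 = 42 + 88 = 130$)
$p{\left(U,z \right)} = 1597 - 2709 U$
$b{\left(Z,R \right)} = 13 R$ ($b{\left(Z,R \right)} = R \left(8 + 5\right) = R 13 = 13 R$)
$\frac{1}{b{\left(-2337,Y \right)} + p{\left(-2814,1780 \right)}} = \frac{1}{13 \cdot 130 + \left(1597 - -7623126\right)} = \frac{1}{1690 + \left(1597 + 7623126\right)} = \frac{1}{1690 + 7624723} = \frac{1}{7626413}$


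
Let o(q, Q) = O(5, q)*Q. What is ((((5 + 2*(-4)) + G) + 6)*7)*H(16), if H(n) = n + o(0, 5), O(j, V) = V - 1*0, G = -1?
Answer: 224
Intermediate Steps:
O(j, V) = V (O(j, V) = V + 0 = V)
o(q, Q) = Q*q (o(q, Q) = q*Q = Q*q)
H(n) = n (H(n) = n + 5*0 = n + 0 = n)
((((5 + 2*(-4)) + G) + 6)*7)*H(16) = ((((5 + 2*(-4)) - 1) + 6)*7)*16 = ((((5 - 8) - 1) + 6)*7)*16 = (((-3 - 1) + 6)*7)*16 = ((-4 + 6)*7)*16 = (2*7)*16 = 14*16 = 224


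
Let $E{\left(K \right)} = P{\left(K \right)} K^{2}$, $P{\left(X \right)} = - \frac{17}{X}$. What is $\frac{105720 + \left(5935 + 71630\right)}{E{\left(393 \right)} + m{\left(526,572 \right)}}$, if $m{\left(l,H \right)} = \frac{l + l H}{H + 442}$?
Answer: $- \frac{30975165}{1078856} \approx -28.711$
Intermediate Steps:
$E{\left(K \right)} = - 17 K$ ($E{\left(K \right)} = - \frac{17}{K} K^{2} = - 17 K$)
$m{\left(l,H \right)} = \frac{l + H l}{442 + H}$
$\frac{105720 + \left(5935 + 71630\right)}{E{\left(393 \right)} + m{\left(526,572 \right)}} = \frac{105720 + \left(5935 + 71630\right)}{\left(-17\right) 393 + \frac{526 \left(1 + 572\right)}{442 + 572}} = \frac{105720 + 77565}{-6681 + 526 \cdot \frac{1}{1014} \cdot 573} = \frac{183285}{-6681 + 526 \cdot \frac{1}{1014} \cdot 573} = \frac{183285}{-6681 + \frac{50233}{169}} = \frac{183285}{- \frac{1078856}{169}} = 183285 \left(- \frac{169}{1078856}\right) = - \frac{30975165}{1078856}$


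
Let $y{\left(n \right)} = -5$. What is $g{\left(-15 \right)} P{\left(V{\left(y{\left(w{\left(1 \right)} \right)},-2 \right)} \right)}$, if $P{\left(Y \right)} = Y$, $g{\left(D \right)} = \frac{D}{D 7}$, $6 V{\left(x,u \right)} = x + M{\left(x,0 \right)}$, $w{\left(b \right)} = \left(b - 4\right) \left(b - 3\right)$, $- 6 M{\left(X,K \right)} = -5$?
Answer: $- \frac{25}{252} \approx -0.099206$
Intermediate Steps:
$M{\left(X,K \right)} = \frac{5}{6}$ ($M{\left(X,K \right)} = \left(- \frac{1}{6}\right) \left(-5\right) = \frac{5}{6}$)
$w{\left(b \right)} = \left(-4 + b\right) \left(-3 + b\right)$
$V{\left(x,u \right)} = \frac{5}{36} + \frac{x}{6}$ ($V{\left(x,u \right)} = \frac{x + \frac{5}{6}}{6} = \frac{\frac{5}{6} + x}{6} = \frac{5}{36} + \frac{x}{6}$)
$g{\left(D \right)} = \frac{1}{7}$ ($g{\left(D \right)} = \frac{D}{7 D} = D \frac{1}{7 D} = \frac{1}{7}$)
$g{\left(-15 \right)} P{\left(V{\left(y{\left(w{\left(1 \right)} \right)},-2 \right)} \right)} = \frac{\frac{5}{36} + \frac{1}{6} \left(-5\right)}{7} = \frac{\frac{5}{36} - \frac{5}{6}}{7} = \frac{1}{7} \left(- \frac{25}{36}\right) = - \frac{25}{252}$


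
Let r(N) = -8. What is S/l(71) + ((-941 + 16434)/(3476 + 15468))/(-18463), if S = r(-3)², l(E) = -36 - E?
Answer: -22386494359/37424648704 ≈ -0.59818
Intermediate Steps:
S = 64 (S = (-8)² = 64)
S/l(71) + ((-941 + 16434)/(3476 + 15468))/(-18463) = 64/(-36 - 1*71) + ((-941 + 16434)/(3476 + 15468))/(-18463) = 64/(-36 - 71) + (15493/18944)*(-1/18463) = 64/(-107) + (15493*(1/18944))*(-1/18463) = 64*(-1/107) + (15493/18944)*(-1/18463) = -64/107 - 15493/349763072 = -22386494359/37424648704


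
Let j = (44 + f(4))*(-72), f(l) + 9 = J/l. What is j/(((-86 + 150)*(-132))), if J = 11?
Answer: 453/1408 ≈ 0.32173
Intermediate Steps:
f(l) = -9 + 11/l
j = -2718 (j = (44 + (-9 + 11/4))*(-72) = (44 - 25/4)*(-72) = (151/4)*(-72) = -2718)
j/(((-86 + 150)*(-132))) = -2718*(-1/(132*(-86 + 150))) = -2718/(64*(-132)) = -2718/(-8448) = -2718*(-1/8448) = 453/1408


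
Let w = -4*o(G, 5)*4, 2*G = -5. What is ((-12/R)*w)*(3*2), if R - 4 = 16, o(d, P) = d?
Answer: -144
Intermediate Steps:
G = -5/2 (G = (½)*(-5) = -5/2 ≈ -2.5000)
R = 20 (R = 4 + 16 = 20)
w = 40 (w = -4*(-5/2)*4 = 10*4 = 40)
((-12/R)*w)*(3*2) = (-12/20*40)*(3*2) = (-12*1/20*40)*6 = -⅗*40*6 = -24*6 = -144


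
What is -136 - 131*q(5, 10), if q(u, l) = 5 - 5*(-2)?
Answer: -2101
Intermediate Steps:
q(u, l) = 15 (q(u, l) = 5 + 10 = 15)
-136 - 131*q(5, 10) = -136 - 131*15 = -136 - 1965 = -2101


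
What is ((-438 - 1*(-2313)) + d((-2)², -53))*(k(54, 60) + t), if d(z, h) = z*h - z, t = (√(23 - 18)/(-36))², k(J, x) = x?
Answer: 43004045/432 ≈ 99546.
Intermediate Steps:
t = 5/1296 (t = (√5*(-1/36))² = (-√5/36)² = 5/1296 ≈ 0.0038580)
d(z, h) = -z + h*z (d(z, h) = h*z - z = -z + h*z)
((-438 - 1*(-2313)) + d((-2)², -53))*(k(54, 60) + t) = ((-438 - 1*(-2313)) + (-2)²*(-1 - 53))*(60 + 5/1296) = ((-438 + 2313) + 4*(-54))*(77765/1296) = (1875 - 216)*(77765/1296) = 1659*(77765/1296) = 43004045/432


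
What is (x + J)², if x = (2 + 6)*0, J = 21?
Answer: 441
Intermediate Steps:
x = 0 (x = 8*0 = 0)
(x + J)² = (0 + 21)² = 21² = 441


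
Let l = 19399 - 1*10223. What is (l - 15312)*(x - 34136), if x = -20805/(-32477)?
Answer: 6802455915112/32477 ≈ 2.0945e+8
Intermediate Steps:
l = 9176 (l = 19399 - 10223 = 9176)
x = 20805/32477 (x = -20805*(-1/32477) = 20805/32477 ≈ 0.64061)
(l - 15312)*(x - 34136) = (9176 - 15312)*(20805/32477 - 34136) = -6136*(-1108614067/32477) = 6802455915112/32477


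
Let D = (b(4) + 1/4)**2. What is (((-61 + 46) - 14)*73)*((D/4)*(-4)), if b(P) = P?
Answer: 611813/16 ≈ 38238.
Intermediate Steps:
D = 289/16 (D = (4 + 1/4)**2 = (17/4)**2 = 289/16 ≈ 18.063)
(((-61 + 46) - 14)*73)*((D/4)*(-4)) = (((-61 + 46) - 14)*73)*(((289/16)/4)*(-4)) = ((-15 - 14)*73)*(((289/16)*(1/4))*(-4)) = (-29*73)*((289/64)*(-4)) = -2117*(-289/16) = 611813/16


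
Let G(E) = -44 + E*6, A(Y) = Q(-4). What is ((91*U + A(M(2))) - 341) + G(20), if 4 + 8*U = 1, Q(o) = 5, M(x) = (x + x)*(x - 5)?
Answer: -2353/8 ≈ -294.13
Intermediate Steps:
M(x) = 2*x*(-5 + x) (M(x) = (2*x)*(-5 + x) = 2*x*(-5 + x))
U = -3/8 (U = -½ + (⅛)*1 = -½ + ⅛ = -3/8 ≈ -0.37500)
A(Y) = 5
G(E) = -44 + 6*E
((91*U + A(M(2))) - 341) + G(20) = ((91*(-3/8) + 5) - 341) + (-44 + 6*20) = ((-273/8 + 5) - 341) + (-44 + 120) = (-233/8 - 341) + 76 = -2961/8 + 76 = -2353/8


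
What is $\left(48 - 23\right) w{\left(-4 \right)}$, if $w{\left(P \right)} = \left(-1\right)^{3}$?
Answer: $-25$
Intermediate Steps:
$w{\left(P \right)} = -1$
$\left(48 - 23\right) w{\left(-4 \right)} = \left(48 - 23\right) \left(-1\right) = 25 \left(-1\right) = -25$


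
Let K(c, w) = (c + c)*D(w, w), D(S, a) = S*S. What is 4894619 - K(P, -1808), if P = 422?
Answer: -2754026597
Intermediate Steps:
D(S, a) = S**2
K(c, w) = 2*c*w**2 (K(c, w) = (c + c)*w**2 = (2*c)*w**2 = 2*c*w**2)
4894619 - K(P, -1808) = 4894619 - 2*422*(-1808)**2 = 4894619 - 2*422*3268864 = 4894619 - 1*2758921216 = 4894619 - 2758921216 = -2754026597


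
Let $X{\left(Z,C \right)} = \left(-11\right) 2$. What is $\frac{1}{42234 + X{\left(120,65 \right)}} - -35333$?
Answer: $\frac{1491476597}{42212} \approx 35333.0$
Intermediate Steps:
$X{\left(Z,C \right)} = -22$
$\frac{1}{42234 + X{\left(120,65 \right)}} - -35333 = \frac{1}{42234 - 22} - -35333 = \frac{1}{42212} + 35333 = \frac{1491476597}{42212}$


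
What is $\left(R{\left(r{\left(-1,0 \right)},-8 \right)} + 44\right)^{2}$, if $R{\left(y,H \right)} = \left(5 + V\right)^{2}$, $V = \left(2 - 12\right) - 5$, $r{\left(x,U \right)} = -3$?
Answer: $20736$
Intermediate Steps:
$V = -15$ ($V = \left(2 - 12\right) - 5 = -10 - 5 = -15$)
$R{\left(y,H \right)} = 100$ ($R{\left(y,H \right)} = \left(5 - 15\right)^{2} = \left(-10\right)^{2} = 100$)
$\left(R{\left(r{\left(-1,0 \right)},-8 \right)} + 44\right)^{2} = \left(100 + 44\right)^{2} = 144^{2} = 20736$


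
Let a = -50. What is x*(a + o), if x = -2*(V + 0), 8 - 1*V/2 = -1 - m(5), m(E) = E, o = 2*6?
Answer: 2128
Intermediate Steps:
o = 12
V = 28 (V = 16 - 2*(-1 - 1*5) = 16 - 2*(-1 - 5) = 16 - 2*(-6) = 16 + 12 = 28)
x = -56 (x = -2*(28 + 0) = -2*28 = -56)
x*(a + o) = -56*(-50 + 12) = -56*(-38) = 2128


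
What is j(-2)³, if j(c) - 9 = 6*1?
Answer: 3375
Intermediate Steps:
j(c) = 15 (j(c) = 9 + 6*1 = 9 + 6 = 15)
j(-2)³ = 15³ = 3375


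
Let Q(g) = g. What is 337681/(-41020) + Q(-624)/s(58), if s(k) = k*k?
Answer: -290388841/34497820 ≈ -8.4176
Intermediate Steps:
s(k) = k²
337681/(-41020) + Q(-624)/s(58) = 337681/(-41020) - 624/(58²) = 337681*(-1/41020) - 624/3364 = -337681/41020 - 624*1/3364 = -337681/41020 - 156/841 = -290388841/34497820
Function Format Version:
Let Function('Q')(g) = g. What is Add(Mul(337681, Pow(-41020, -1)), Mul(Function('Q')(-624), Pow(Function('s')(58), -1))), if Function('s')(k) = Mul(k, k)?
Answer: Rational(-290388841, 34497820) ≈ -8.4176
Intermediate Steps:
Function('s')(k) = Pow(k, 2)
Add(Mul(337681, Pow(-41020, -1)), Mul(Function('Q')(-624), Pow(Function('s')(58), -1))) = Add(Mul(337681, Pow(-41020, -1)), Mul(-624, Pow(Pow(58, 2), -1))) = Add(Mul(337681, Rational(-1, 41020)), Mul(-624, Pow(3364, -1))) = Add(Rational(-337681, 41020), Mul(-624, Rational(1, 3364))) = Add(Rational(-337681, 41020), Rational(-156, 841)) = Rational(-290388841, 34497820)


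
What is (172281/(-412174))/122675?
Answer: -172281/50563445450 ≈ -3.4072e-6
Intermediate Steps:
(172281/(-412174))/122675 = (172281*(-1/412174))*(1/122675) = -172281/412174*1/122675 = -172281/50563445450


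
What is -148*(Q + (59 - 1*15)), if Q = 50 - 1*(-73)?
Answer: -24716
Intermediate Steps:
Q = 123 (Q = 50 + 73 = 123)
-148*(Q + (59 - 1*15)) = -148*(123 + (59 - 1*15)) = -148*(123 + (59 - 15)) = -148*(123 + 44) = -148*167 = -24716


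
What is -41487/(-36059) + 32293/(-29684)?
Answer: 67046821/1070375356 ≈ 0.062639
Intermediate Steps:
-41487/(-36059) + 32293/(-29684) = -41487*(-1/36059) + 32293*(-1/29684) = 41487/36059 - 32293/29684 = 67046821/1070375356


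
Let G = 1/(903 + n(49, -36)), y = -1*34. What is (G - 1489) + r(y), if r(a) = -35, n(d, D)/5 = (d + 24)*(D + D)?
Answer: -38674549/25377 ≈ -1524.0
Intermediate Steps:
n(d, D) = 10*D*(24 + d) (n(d, D) = 5*((d + 24)*(D + D)) = 5*((24 + d)*(2*D)) = 5*(2*D*(24 + d)) = 10*D*(24 + d))
y = -34
G = -1/25377 (G = 1/(903 + 10*(-36)*(24 + 49)) = 1/(903 + 10*(-36)*73) = 1/(903 - 26280) = 1/(-25377) = -1/25377 ≈ -3.9406e-5)
(G - 1489) + r(y) = (-1/25377 - 1489) - 35 = -37786354/25377 - 35 = -38674549/25377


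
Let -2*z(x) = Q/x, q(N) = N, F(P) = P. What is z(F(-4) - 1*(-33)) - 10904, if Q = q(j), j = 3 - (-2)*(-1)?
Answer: -632433/58 ≈ -10904.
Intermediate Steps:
j = 1 (j = 3 - 1*2 = 3 - 2 = 1)
Q = 1
z(x) = -1/(2*x)
z(F(-4) - 1*(-33)) - 10904 = -1/(2*(-4 - 1*(-33))) - 10904 = -1/(2*(-4 + 33)) - 10904 = -½/29 - 10904 = -½*1/29 - 10904 = -1/58 - 10904 = -632433/58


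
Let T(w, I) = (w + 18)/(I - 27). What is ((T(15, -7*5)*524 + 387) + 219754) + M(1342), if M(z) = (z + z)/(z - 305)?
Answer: 115868689/527 ≈ 2.1986e+5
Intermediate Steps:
T(w, I) = (18 + w)/(-27 + I)
M(z) = 2*z/(-305 + z) (M(z) = (2*z)/(-305 + z) = 2*z/(-305 + z))
((T(15, -7*5)*524 + 387) + 219754) + M(1342) = ((((18 + 15)/(-27 - 7*5))*524 + 387) + 219754) + 2*1342/(-305 + 1342) = (((33/(-27 - 35))*524 + 387) + 219754) + 2*1342/1037 = (((33/(-62))*524 + 387) + 219754) + 2*1342*(1/1037) = ((-1/62*33*524 + 387) + 219754) + 44/17 = ((-33/62*524 + 387) + 219754) + 44/17 = ((-8646/31 + 387) + 219754) + 44/17 = (3351/31 + 219754) + 44/17 = 6815725/31 + 44/17 = 115868689/527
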